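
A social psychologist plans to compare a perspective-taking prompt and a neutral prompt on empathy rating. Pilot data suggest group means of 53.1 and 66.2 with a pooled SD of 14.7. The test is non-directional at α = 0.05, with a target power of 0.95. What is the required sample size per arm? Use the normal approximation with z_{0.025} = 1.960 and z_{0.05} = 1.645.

n = 33 per group

Cohen's d = |M₁ − M₂| / SD_pooled = |53.1 − 66.2| / 14.7 = 13.1 / 14.7 = 0.891.
For two independent groups with equal n: n = 2·((z_{α/2} + z_β) / d)².
z_{α/2} + z_β = 1.960 + 1.645 = 3.605.
n = 2 × (3.605 / 0.891)² = 2 × 4.046² = 2 × 16.37 = 32.7.
Round up to the next whole participant.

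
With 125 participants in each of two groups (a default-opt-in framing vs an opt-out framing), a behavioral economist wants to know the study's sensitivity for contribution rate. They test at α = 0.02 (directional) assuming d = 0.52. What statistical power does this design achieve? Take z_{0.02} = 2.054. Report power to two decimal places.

For two equal groups, power = Φ(d·√(n/2) − z_{α}).
d·√(n/2) = 0.52 × √(125/2) = 0.52 × 7.906 = 4.111.
z_β = 4.111 − 2.054 = 2.057.
Power = Φ(2.057) = 0.980.

power ≈ 0.98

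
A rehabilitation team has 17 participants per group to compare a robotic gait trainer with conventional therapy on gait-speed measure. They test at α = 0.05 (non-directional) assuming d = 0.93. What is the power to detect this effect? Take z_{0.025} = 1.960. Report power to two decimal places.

For two equal groups, power = Φ(d·√(n/2) − z_{α/2}).
d·√(n/2) = 0.93 × √(17/2) = 0.93 × 2.915 = 2.711.
z_β = 2.711 − 1.960 = 0.751.
Power = Φ(0.751) = 0.774.

power ≈ 0.77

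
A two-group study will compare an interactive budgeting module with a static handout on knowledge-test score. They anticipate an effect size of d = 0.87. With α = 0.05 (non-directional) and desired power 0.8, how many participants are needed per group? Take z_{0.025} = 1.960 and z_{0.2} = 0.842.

n = 21 per group

For two independent groups with equal n: n = 2·((z_{α/2} + z_β) / d)².
z_{α/2} + z_β = 1.960 + 0.842 = 2.802.
n = 2 × (2.802 / 0.87)² = 2 × 3.221² = 2 × 10.37 = 20.7.
Round up to the next whole participant.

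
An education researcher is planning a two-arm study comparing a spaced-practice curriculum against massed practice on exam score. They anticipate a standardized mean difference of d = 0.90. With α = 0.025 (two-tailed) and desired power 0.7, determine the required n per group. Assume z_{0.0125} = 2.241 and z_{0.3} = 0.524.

n = 19 per group

For two independent groups with equal n: n = 2·((z_{α/2} + z_β) / d)².
z_{α/2} + z_β = 2.241 + 0.524 = 2.765.
n = 2 × (2.765 / 0.90)² = 2 × 3.072² = 2 × 9.44 = 18.9.
Round up to the next whole participant.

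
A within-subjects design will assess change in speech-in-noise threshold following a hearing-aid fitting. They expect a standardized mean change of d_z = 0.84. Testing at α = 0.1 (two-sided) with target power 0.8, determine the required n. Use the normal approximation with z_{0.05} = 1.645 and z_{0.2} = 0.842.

n = 9 pairs

For a paired (one-sample on differences) test: n = ((z_{α/2} + z_β) / d)².
z_{α/2} + z_β = 1.645 + 0.842 = 2.487.
n = (2.487 / 0.84)² = 2.961² = 8.77.
Round up.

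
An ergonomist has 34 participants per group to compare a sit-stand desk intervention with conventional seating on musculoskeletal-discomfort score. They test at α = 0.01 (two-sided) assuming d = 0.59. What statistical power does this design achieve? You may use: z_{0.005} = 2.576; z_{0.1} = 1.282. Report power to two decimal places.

For two equal groups, power = Φ(d·√(n/2) − z_{α/2}).
d·√(n/2) = 0.59 × √(34/2) = 0.59 × 4.123 = 2.433.
z_β = 2.433 − 2.576 = -0.143.
Power = Φ(-0.143) = 0.443.

power ≈ 0.44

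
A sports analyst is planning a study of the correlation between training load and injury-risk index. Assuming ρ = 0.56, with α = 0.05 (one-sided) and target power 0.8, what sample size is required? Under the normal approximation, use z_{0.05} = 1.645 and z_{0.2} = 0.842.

n = 19

Fisher's z: C = ½·ln((1+r)/(1−r)) = ½·ln(3.5455) = 0.6328.
n = ((z_{α} + z_β)/C)² + 3.
(1.645 + 0.842) / 0.6328 = 2.487 / 0.6328 = 3.930.
n = 3.930² + 3 = 15.45 + 3 = 18.4.
Round up.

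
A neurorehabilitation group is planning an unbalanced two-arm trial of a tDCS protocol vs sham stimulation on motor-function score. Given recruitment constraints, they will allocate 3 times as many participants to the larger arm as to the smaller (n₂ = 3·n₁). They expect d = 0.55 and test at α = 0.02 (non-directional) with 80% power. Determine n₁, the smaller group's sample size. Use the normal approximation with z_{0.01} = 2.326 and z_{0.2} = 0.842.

n₁ = 45

With allocation ratio k = n₂/n₁ = 3, Var(x̄₁−x̄₂) = σ²(1/n₁ + 1/(k·n₁)) = σ²·(k+1)/(k·n₁).
So n₁ = (1 + 1/k)·((z_{α/2} + z_β)/d)² = 1.333 × (3.168/0.55)².
n₁ = 1.333 × 33.18 = 44.2.
Round up: n₁ = 45, giving n₂ = 3 × 45 = 135.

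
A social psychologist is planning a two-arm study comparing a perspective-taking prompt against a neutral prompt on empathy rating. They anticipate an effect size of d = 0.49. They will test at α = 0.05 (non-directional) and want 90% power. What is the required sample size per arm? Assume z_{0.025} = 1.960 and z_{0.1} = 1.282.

n = 88 per group

For two independent groups with equal n: n = 2·((z_{α/2} + z_β) / d)².
z_{α/2} + z_β = 1.960 + 1.282 = 3.242.
n = 2 × (3.242 / 0.49)² = 2 × 6.616² = 2 × 43.78 = 87.6.
Round up to the next whole participant.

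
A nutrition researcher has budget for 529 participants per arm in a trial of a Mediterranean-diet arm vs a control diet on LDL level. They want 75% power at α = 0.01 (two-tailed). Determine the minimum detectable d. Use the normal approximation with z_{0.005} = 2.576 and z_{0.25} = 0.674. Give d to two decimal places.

d_min ≈ 0.20

For two independent groups of n = 529 each: d_min = (z_{α/2} + z_β)·√(2/n).
z-sum = 2.576 + 0.674 = 3.250.
d_min = 3.250 × √(2/529) = 3.250 × 0.0615 = 0.200.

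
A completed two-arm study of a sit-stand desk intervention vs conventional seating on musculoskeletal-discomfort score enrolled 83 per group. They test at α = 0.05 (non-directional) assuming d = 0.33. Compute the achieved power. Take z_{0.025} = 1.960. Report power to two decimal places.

power ≈ 0.57

For two equal groups, power = Φ(d·√(n/2) − z_{α/2}).
d·√(n/2) = 0.33 × √(83/2) = 0.33 × 6.442 = 2.126.
z_β = 2.126 − 1.960 = 0.166.
Power = Φ(0.166) = 0.566.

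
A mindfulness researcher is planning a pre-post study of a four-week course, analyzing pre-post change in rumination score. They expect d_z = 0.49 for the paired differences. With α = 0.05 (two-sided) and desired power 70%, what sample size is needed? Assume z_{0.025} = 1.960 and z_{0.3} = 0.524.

n = 26 pairs

For a paired (one-sample on differences) test: n = ((z_{α/2} + z_β) / d)².
z_{α/2} + z_β = 1.960 + 0.524 = 2.484.
n = (2.484 / 0.49)² = 5.069² = 25.70.
Round up.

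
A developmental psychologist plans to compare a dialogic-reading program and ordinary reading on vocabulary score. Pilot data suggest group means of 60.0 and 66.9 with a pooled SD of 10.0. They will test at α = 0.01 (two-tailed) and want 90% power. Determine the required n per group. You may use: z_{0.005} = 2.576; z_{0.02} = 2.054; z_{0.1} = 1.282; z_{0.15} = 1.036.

Cohen's d = |M₁ − M₂| / SD_pooled = |60.0 − 66.9| / 10.0 = 6.9 / 10.0 = 0.690.
For two independent groups with equal n: n = 2·((z_{α/2} + z_β) / d)².
z_{α/2} + z_β = 2.576 + 1.282 = 3.858.
n = 2 × (3.858 / 0.690)² = 2 × 5.591² = 2 × 31.26 = 62.5.
Round up to the next whole participant.

n = 63 per group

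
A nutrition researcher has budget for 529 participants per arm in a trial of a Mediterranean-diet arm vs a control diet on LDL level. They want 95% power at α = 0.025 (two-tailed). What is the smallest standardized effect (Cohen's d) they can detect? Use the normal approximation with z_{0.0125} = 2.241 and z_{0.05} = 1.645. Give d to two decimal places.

d_min ≈ 0.24

For two independent groups of n = 529 each: d_min = (z_{α/2} + z_β)·√(2/n).
z-sum = 2.241 + 1.645 = 3.886.
d_min = 3.886 × √(2/529) = 3.886 × 0.0615 = 0.239.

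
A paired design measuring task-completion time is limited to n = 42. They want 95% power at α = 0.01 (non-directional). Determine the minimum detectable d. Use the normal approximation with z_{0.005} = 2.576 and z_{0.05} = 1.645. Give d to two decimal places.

For a single sample (or paired design) of n = 42: d_min = (z_{α/2} + z_β)/√n.
z-sum = 2.576 + 1.645 = 4.221.
d_min = 4.221 / √42 = 4.221 / 6.481 = 0.651.

d_min ≈ 0.65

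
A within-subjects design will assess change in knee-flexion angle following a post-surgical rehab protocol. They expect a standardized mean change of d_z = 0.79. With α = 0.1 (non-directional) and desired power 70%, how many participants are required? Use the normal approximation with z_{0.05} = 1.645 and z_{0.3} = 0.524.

For a paired (one-sample on differences) test: n = ((z_{α/2} + z_β) / d)².
z_{α/2} + z_β = 1.645 + 0.524 = 2.169.
n = (2.169 / 0.79)² = 2.746² = 7.54.
Round up.

n = 8 pairs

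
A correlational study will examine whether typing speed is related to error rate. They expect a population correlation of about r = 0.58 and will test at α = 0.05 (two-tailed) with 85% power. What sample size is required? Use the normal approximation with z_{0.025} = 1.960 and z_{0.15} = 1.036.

Fisher's z: C = ½·ln((1+r)/(1−r)) = ½·ln(3.7619) = 0.6625.
n = ((z_{α/2} + z_β)/C)² + 3.
(1.960 + 1.036) / 0.6625 = 2.996 / 0.6625 = 4.522.
n = 4.522² + 3 = 20.45 + 3 = 23.5.
Round up.

n = 24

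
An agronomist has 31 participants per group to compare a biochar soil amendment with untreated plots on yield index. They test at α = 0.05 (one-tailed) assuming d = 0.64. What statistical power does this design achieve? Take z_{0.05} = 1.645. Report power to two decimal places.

power ≈ 0.81

For two equal groups, power = Φ(d·√(n/2) − z_{α}).
d·√(n/2) = 0.64 × √(31/2) = 0.64 × 3.937 = 2.520.
z_β = 2.520 − 1.645 = 0.875.
Power = Φ(0.875) = 0.809.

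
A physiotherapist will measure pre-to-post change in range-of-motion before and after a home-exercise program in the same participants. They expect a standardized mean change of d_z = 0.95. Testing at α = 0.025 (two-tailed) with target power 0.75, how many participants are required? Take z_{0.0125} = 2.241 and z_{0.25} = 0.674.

For a paired (one-sample on differences) test: n = ((z_{α/2} + z_β) / d)².
z_{α/2} + z_β = 2.241 + 0.674 = 2.915.
n = (2.915 / 0.95)² = 3.068² = 9.42.
Round up.

n = 10 pairs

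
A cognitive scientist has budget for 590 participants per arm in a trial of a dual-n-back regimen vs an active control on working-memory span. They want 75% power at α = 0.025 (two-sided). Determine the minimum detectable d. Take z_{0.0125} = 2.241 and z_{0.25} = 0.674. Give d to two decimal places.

For two independent groups of n = 590 each: d_min = (z_{α/2} + z_β)·√(2/n).
z-sum = 2.241 + 0.674 = 2.915.
d_min = 2.915 × √(2/590) = 2.915 × 0.0582 = 0.170.

d_min ≈ 0.17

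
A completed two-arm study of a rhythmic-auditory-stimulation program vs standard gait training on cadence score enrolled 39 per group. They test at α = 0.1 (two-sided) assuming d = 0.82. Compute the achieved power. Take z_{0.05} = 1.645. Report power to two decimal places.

power ≈ 0.98

For two equal groups, power = Φ(d·√(n/2) − z_{α/2}).
d·√(n/2) = 0.82 × √(39/2) = 0.82 × 4.416 = 3.621.
z_β = 3.621 − 1.645 = 1.976.
Power = Φ(1.976) = 0.976.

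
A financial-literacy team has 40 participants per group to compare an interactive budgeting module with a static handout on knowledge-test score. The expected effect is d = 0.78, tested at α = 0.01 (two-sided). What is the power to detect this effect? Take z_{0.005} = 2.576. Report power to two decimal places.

For two equal groups, power = Φ(d·√(n/2) − z_{α/2}).
d·√(n/2) = 0.78 × √(40/2) = 0.78 × 4.472 = 3.488.
z_β = 3.488 − 2.576 = 0.912.
Power = Φ(0.912) = 0.819.

power ≈ 0.82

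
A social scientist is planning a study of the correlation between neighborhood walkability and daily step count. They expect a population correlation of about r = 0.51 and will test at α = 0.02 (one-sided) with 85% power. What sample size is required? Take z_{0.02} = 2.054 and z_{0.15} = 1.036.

Fisher's z: C = ½·ln((1+r)/(1−r)) = ½·ln(3.0816) = 0.5627.
n = ((z_{α} + z_β)/C)² + 3.
(2.054 + 1.036) / 0.5627 = 3.090 / 0.5627 = 5.491.
n = 5.491² + 3 = 30.16 + 3 = 33.2.
Round up.

n = 34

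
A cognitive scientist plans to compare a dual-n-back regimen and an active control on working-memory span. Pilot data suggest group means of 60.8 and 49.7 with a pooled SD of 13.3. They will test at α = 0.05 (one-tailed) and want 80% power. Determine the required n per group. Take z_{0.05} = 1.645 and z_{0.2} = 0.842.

n = 18 per group

Cohen's d = |M₁ − M₂| / SD_pooled = |60.8 − 49.7| / 13.3 = 11.1 / 13.3 = 0.835.
For two independent groups with equal n: n = 2·((z_{α} + z_β) / d)².
z_{α} + z_β = 1.645 + 0.842 = 2.487.
n = 2 × (2.487 / 0.835)² = 2 × 2.978² = 2 × 8.87 = 17.7.
Round up to the next whole participant.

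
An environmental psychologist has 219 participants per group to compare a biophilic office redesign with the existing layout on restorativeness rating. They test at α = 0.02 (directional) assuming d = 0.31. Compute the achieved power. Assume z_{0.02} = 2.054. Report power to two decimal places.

power ≈ 0.88

For two equal groups, power = Φ(d·√(n/2) − z_{α}).
d·√(n/2) = 0.31 × √(219/2) = 0.31 × 10.464 = 3.244.
z_β = 3.244 − 2.054 = 1.190.
Power = Φ(1.190) = 0.883.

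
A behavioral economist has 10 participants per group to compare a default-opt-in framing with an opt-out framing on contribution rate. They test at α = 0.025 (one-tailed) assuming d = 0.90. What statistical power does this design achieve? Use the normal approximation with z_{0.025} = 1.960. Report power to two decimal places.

power ≈ 0.52

For two equal groups, power = Φ(d·√(n/2) − z_{α}).
d·√(n/2) = 0.90 × √(10/2) = 0.90 × 2.236 = 2.012.
z_β = 2.012 − 1.960 = 0.052.
Power = Φ(0.052) = 0.521.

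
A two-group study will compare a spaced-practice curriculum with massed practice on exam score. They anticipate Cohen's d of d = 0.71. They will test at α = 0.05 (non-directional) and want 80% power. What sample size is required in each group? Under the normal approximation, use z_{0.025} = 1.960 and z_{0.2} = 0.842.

For two independent groups with equal n: n = 2·((z_{α/2} + z_β) / d)².
z_{α/2} + z_β = 1.960 + 0.842 = 2.802.
n = 2 × (2.802 / 0.71)² = 2 × 3.946² = 2 × 15.57 = 31.1.
Round up to the next whole participant.

n = 32 per group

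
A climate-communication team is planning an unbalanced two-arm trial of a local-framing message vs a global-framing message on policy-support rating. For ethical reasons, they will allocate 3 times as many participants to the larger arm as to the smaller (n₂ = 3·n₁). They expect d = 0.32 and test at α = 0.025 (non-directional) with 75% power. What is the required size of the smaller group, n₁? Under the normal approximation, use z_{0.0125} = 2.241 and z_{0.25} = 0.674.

n₁ = 111

With allocation ratio k = n₂/n₁ = 3, Var(x̄₁−x̄₂) = σ²(1/n₁ + 1/(k·n₁)) = σ²·(k+1)/(k·n₁).
So n₁ = (1 + 1/k)·((z_{α/2} + z_β)/d)² = 1.333 × (2.915/0.32)².
n₁ = 1.333 × 82.98 = 110.6.
Round up: n₁ = 111, giving n₂ = 3 × 111 = 333.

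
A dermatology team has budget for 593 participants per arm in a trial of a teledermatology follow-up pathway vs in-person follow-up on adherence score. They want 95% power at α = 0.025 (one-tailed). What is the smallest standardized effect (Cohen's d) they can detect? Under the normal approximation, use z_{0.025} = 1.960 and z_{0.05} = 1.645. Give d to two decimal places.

d_min ≈ 0.21

For two independent groups of n = 593 each: d_min = (z_{α} + z_β)·√(2/n).
z-sum = 1.960 + 1.645 = 3.605.
d_min = 3.605 × √(2/593) = 3.605 × 0.0581 = 0.209.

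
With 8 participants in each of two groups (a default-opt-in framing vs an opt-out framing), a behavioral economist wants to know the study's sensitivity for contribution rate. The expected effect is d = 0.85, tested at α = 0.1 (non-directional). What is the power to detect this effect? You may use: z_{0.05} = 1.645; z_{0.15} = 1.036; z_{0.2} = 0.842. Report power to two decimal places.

power ≈ 0.52

For two equal groups, power = Φ(d·√(n/2) − z_{α/2}).
d·√(n/2) = 0.85 × √(8/2) = 0.85 × 2.000 = 1.700.
z_β = 1.700 − 1.645 = 0.055.
Power = Φ(0.055) = 0.522.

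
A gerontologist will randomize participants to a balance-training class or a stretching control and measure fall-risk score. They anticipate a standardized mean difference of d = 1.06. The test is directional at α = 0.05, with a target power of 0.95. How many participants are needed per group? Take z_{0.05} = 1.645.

For two independent groups with equal n: n = 2·((z_{α} + z_β) / d)².
z_{α} + z_β = 1.645 + 1.645 = 3.290.
n = 2 × (3.290 / 1.06)² = 2 × 3.104² = 2 × 9.63 = 19.3.
Round up to the next whole participant.

n = 20 per group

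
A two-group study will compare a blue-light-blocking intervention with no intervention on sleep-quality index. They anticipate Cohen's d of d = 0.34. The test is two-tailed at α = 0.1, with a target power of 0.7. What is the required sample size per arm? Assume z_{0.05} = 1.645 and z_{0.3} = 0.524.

For two independent groups with equal n: n = 2·((z_{α/2} + z_β) / d)².
z_{α/2} + z_β = 1.645 + 0.524 = 2.169.
n = 2 × (2.169 / 0.34)² = 2 × 6.379² = 2 × 40.70 = 81.4.
Round up to the next whole participant.

n = 82 per group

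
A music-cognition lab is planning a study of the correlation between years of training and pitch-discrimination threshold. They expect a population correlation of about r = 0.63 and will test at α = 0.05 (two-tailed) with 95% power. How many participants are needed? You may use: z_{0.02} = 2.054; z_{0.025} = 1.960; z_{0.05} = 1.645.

Fisher's z: C = ½·ln((1+r)/(1−r)) = ½·ln(4.4054) = 0.7414.
n = ((z_{α/2} + z_β)/C)² + 3.
(1.960 + 1.645) / 0.7414 = 3.605 / 0.7414 = 4.862.
n = 4.862² + 3 = 23.64 + 3 = 26.6.
Round up.

n = 27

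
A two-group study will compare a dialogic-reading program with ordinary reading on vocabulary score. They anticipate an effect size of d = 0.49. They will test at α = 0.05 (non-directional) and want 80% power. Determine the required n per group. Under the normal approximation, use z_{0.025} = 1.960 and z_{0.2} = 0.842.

n = 66 per group

For two independent groups with equal n: n = 2·((z_{α/2} + z_β) / d)².
z_{α/2} + z_β = 1.960 + 0.842 = 2.802.
n = 2 × (2.802 / 0.49)² = 2 × 5.718² = 2 × 32.70 = 65.4.
Round up to the next whole participant.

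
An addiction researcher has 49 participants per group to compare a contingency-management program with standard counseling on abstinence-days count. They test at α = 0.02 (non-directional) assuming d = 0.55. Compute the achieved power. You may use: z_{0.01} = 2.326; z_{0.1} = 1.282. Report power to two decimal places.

power ≈ 0.65

For two equal groups, power = Φ(d·√(n/2) − z_{α/2}).
d·√(n/2) = 0.55 × √(49/2) = 0.55 × 4.950 = 2.722.
z_β = 2.722 − 2.326 = 0.396.
Power = Φ(0.396) = 0.654.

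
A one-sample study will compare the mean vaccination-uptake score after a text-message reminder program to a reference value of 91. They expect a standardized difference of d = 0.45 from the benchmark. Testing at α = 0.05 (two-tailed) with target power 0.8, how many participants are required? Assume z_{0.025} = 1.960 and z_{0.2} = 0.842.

n = 39

For a one-sample test: n = ((z_{α/2} + z_β) / d)².
z_{α/2} + z_β = 1.960 + 0.842 = 2.802.
n = (2.802 / 0.45)² = 6.227² = 38.77.
Round up.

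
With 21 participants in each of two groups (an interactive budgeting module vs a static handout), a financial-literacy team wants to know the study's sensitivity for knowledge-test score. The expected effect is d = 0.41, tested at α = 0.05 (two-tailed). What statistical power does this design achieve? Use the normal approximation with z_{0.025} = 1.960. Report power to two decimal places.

For two equal groups, power = Φ(d·√(n/2) − z_{α/2}).
d·√(n/2) = 0.41 × √(21/2) = 0.41 × 3.240 = 1.329.
z_β = 1.329 − 1.960 = -0.631.
Power = Φ(-0.631) = 0.264.

power ≈ 0.26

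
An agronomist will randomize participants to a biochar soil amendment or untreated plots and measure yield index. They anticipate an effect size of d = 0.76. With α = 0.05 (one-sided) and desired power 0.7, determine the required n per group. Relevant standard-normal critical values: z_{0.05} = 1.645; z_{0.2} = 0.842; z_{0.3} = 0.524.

n = 17 per group

For two independent groups with equal n: n = 2·((z_{α} + z_β) / d)².
z_{α} + z_β = 1.645 + 0.524 = 2.169.
n = 2 × (2.169 / 0.76)² = 2 × 2.854² = 2 × 8.15 = 16.3.
Round up to the next whole participant.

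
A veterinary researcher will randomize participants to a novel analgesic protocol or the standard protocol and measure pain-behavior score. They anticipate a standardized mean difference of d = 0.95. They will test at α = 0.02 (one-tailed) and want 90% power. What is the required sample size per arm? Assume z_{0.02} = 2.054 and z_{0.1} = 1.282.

n = 25 per group

For two independent groups with equal n: n = 2·((z_{α} + z_β) / d)².
z_{α} + z_β = 2.054 + 1.282 = 3.336.
n = 2 × (3.336 / 0.95)² = 2 × 3.512² = 2 × 12.33 = 24.7.
Round up to the next whole participant.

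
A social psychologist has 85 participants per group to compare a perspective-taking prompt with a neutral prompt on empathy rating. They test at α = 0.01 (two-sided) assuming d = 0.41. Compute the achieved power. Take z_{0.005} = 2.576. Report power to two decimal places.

power ≈ 0.54

For two equal groups, power = Φ(d·√(n/2) − z_{α/2}).
d·√(n/2) = 0.41 × √(85/2) = 0.41 × 6.519 = 2.673.
z_β = 2.673 − 2.576 = 0.097.
Power = Φ(0.097) = 0.539.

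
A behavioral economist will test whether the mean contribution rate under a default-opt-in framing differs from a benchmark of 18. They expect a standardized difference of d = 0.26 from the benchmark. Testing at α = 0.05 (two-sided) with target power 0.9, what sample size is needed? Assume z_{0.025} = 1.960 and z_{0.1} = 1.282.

n = 156

For a one-sample test: n = ((z_{α/2} + z_β) / d)².
z_{α/2} + z_β = 1.960 + 1.282 = 3.242.
n = (3.242 / 0.26)² = 12.469² = 155.48.
Round up.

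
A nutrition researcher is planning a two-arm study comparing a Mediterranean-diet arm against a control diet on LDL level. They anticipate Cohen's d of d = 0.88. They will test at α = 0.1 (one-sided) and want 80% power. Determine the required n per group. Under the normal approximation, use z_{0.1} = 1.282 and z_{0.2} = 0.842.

n = 12 per group

For two independent groups with equal n: n = 2·((z_{α} + z_β) / d)².
z_{α} + z_β = 1.282 + 0.842 = 2.124.
n = 2 × (2.124 / 0.88)² = 2 × 2.414² = 2 × 5.83 = 11.7.
Round up to the next whole participant.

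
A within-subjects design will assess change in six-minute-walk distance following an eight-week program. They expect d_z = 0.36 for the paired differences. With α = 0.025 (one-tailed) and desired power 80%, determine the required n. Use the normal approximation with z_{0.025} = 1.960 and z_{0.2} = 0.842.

For a paired (one-sample on differences) test: n = ((z_{α} + z_β) / d)².
z_{α} + z_β = 1.960 + 0.842 = 2.802.
n = (2.802 / 0.36)² = 7.783² = 60.58.
Round up.

n = 61 pairs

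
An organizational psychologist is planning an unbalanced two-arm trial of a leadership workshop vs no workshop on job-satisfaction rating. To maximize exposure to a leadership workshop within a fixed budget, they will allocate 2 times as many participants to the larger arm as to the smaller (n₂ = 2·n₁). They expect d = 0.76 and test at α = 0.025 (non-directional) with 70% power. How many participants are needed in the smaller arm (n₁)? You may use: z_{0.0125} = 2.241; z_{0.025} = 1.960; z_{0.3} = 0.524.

With allocation ratio k = n₂/n₁ = 2, Var(x̄₁−x̄₂) = σ²(1/n₁ + 1/(k·n₁)) = σ²·(k+1)/(k·n₁).
So n₁ = (1 + 1/k)·((z_{α/2} + z_β)/d)² = 1.500 × (2.765/0.76)².
n₁ = 1.500 × 13.24 = 19.9.
Round up: n₁ = 20, giving n₂ = 2 × 20 = 40.

n₁ = 20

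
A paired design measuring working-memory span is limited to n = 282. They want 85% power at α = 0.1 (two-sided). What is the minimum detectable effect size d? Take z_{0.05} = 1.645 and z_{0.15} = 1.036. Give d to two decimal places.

For a single sample (or paired design) of n = 282: d_min = (z_{α/2} + z_β)/√n.
z-sum = 1.645 + 1.036 = 2.681.
d_min = 2.681 / √282 = 2.681 / 16.793 = 0.160.

d_min ≈ 0.16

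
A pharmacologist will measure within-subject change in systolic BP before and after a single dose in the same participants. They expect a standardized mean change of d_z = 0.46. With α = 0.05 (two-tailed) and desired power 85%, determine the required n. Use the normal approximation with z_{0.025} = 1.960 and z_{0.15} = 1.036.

n = 43 pairs

For a paired (one-sample on differences) test: n = ((z_{α/2} + z_β) / d)².
z_{α/2} + z_β = 1.960 + 1.036 = 2.996.
n = (2.996 / 0.46)² = 6.513² = 42.42.
Round up.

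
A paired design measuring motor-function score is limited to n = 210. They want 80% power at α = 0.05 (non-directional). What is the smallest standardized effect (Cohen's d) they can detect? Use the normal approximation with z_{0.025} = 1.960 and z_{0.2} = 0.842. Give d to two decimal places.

For a single sample (or paired design) of n = 210: d_min = (z_{α/2} + z_β)/√n.
z-sum = 1.960 + 0.842 = 2.802.
d_min = 2.802 / √210 = 2.802 / 14.491 = 0.193.

d_min ≈ 0.19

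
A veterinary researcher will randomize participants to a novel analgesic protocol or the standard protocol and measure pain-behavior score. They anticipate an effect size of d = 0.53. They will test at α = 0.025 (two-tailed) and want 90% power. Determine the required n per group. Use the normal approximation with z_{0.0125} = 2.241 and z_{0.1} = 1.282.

n = 89 per group

For two independent groups with equal n: n = 2·((z_{α/2} + z_β) / d)².
z_{α/2} + z_β = 2.241 + 1.282 = 3.523.
n = 2 × (3.523 / 0.53)² = 2 × 6.647² = 2 × 44.18 = 88.4.
Round up to the next whole participant.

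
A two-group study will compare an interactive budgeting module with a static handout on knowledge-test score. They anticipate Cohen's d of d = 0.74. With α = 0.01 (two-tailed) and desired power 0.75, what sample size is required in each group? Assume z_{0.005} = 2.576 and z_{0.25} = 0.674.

n = 39 per group

For two independent groups with equal n: n = 2·((z_{α/2} + z_β) / d)².
z_{α/2} + z_β = 2.576 + 0.674 = 3.250.
n = 2 × (3.250 / 0.74)² = 2 × 4.392² = 2 × 19.29 = 38.6.
Round up to the next whole participant.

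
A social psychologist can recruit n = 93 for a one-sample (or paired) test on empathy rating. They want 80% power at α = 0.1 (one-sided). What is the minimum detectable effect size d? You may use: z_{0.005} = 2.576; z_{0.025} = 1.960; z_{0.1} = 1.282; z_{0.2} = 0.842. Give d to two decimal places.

For a single sample (or paired design) of n = 93: d_min = (z_{α} + z_β)/√n.
z-sum = 1.282 + 0.842 = 2.124.
d_min = 2.124 / √93 = 2.124 / 9.644 = 0.220.

d_min ≈ 0.22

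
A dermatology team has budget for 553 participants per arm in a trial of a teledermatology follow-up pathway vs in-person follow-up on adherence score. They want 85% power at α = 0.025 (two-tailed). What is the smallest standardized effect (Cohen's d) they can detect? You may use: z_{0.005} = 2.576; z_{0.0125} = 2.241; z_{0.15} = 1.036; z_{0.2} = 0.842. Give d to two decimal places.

For two independent groups of n = 553 each: d_min = (z_{α/2} + z_β)·√(2/n).
z-sum = 2.241 + 1.036 = 3.277.
d_min = 3.277 × √(2/553) = 3.277 × 0.0601 = 0.197.

d_min ≈ 0.20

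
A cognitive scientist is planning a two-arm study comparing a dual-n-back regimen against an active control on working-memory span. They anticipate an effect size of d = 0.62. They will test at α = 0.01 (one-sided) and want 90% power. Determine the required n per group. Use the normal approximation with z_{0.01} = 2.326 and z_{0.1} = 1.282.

n = 68 per group

For two independent groups with equal n: n = 2·((z_{α} + z_β) / d)².
z_{α} + z_β = 2.326 + 1.282 = 3.608.
n = 2 × (3.608 / 0.62)² = 2 × 5.819² = 2 × 33.86 = 67.7.
Round up to the next whole participant.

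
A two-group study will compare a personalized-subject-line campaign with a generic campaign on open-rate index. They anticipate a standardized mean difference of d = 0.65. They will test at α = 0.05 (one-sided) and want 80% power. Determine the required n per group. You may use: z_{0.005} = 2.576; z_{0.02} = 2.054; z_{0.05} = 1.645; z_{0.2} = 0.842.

For two independent groups with equal n: n = 2·((z_{α} + z_β) / d)².
z_{α} + z_β = 1.645 + 0.842 = 2.487.
n = 2 × (2.487 / 0.65)² = 2 × 3.826² = 2 × 14.64 = 29.3.
Round up to the next whole participant.

n = 30 per group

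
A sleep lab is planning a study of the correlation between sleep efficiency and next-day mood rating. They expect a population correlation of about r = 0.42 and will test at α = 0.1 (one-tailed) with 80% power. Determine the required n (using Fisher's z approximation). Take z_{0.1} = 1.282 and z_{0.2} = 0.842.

Fisher's z: C = ½·ln((1+r)/(1−r)) = ½·ln(2.4483) = 0.4477.
n = ((z_{α} + z_β)/C)² + 3.
(1.282 + 0.842) / 0.4477 = 2.124 / 0.4477 = 4.744.
n = 4.744² + 3 = 22.51 + 3 = 25.5.
Round up.

n = 26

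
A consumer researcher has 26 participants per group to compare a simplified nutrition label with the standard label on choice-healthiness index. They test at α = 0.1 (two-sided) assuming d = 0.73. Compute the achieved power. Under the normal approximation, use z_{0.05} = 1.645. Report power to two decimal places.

power ≈ 0.84

For two equal groups, power = Φ(d·√(n/2) − z_{α/2}).
d·√(n/2) = 0.73 × √(26/2) = 0.73 × 3.606 = 2.632.
z_β = 2.632 − 1.645 = 0.987.
Power = Φ(0.987) = 0.838.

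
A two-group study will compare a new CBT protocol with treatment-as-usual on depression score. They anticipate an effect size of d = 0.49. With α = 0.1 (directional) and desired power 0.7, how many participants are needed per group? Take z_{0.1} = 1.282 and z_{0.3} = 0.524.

n = 28 per group

For two independent groups with equal n: n = 2·((z_{α} + z_β) / d)².
z_{α} + z_β = 1.282 + 0.524 = 1.806.
n = 2 × (1.806 / 0.49)² = 2 × 3.686² = 2 × 13.58 = 27.2.
Round up to the next whole participant.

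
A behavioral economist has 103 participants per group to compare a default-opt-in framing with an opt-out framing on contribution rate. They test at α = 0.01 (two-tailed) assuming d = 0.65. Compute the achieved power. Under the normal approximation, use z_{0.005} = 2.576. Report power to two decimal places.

power ≈ 0.98

For two equal groups, power = Φ(d·√(n/2) − z_{α/2}).
d·√(n/2) = 0.65 × √(103/2) = 0.65 × 7.176 = 4.665.
z_β = 4.665 − 2.576 = 2.089.
Power = Φ(2.089) = 0.982.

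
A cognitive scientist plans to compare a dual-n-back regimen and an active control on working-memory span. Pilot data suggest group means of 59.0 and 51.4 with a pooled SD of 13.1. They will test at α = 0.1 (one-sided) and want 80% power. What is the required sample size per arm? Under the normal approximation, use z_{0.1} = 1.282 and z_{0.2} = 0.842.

n = 27 per group

Cohen's d = |M₁ − M₂| / SD_pooled = |59.0 − 51.4| / 13.1 = 7.6 / 13.1 = 0.580.
For two independent groups with equal n: n = 2·((z_{α} + z_β) / d)².
z_{α} + z_β = 1.282 + 0.842 = 2.124.
n = 2 × (2.124 / 0.580)² = 2 × 3.662² = 2 × 13.41 = 26.8.
Round up to the next whole participant.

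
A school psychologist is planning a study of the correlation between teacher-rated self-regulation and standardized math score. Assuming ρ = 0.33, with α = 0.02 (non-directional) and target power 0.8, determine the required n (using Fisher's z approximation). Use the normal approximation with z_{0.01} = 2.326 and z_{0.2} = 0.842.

n = 89

Fisher's z: C = ½·ln((1+r)/(1−r)) = ½·ln(1.9851) = 0.3428.
n = ((z_{α/2} + z_β)/C)² + 3.
(2.326 + 0.842) / 0.3428 = 3.168 / 0.3428 = 9.242.
n = 9.242² + 3 = 85.41 + 3 = 88.4.
Round up.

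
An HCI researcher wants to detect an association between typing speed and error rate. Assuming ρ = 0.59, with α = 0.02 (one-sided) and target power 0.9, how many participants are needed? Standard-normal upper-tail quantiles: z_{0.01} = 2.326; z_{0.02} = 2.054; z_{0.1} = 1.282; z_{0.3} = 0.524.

n = 28

Fisher's z: C = ½·ln((1+r)/(1−r)) = ½·ln(3.8780) = 0.6777.
n = ((z_{α} + z_β)/C)² + 3.
(2.054 + 1.282) / 0.6777 = 3.336 / 0.6777 = 4.923.
n = 4.923² + 3 = 24.23 + 3 = 27.2.
Round up.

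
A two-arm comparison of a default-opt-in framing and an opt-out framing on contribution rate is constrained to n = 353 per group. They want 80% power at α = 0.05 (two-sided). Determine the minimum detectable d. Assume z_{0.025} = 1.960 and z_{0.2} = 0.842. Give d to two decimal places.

For two independent groups of n = 353 each: d_min = (z_{α/2} + z_β)·√(2/n).
z-sum = 1.960 + 0.842 = 2.802.
d_min = 2.802 × √(2/353) = 2.802 × 0.0753 = 0.211.

d_min ≈ 0.21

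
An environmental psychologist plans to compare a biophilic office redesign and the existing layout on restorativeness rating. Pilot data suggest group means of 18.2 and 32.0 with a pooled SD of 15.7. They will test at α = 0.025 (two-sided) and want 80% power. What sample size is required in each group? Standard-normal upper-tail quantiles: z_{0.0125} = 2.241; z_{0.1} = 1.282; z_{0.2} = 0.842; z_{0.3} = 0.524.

n = 25 per group

Cohen's d = |M₁ − M₂| / SD_pooled = |18.2 − 32.0| / 15.7 = 13.8 / 15.7 = 0.879.
For two independent groups with equal n: n = 2·((z_{α/2} + z_β) / d)².
z_{α/2} + z_β = 2.241 + 0.842 = 3.083.
n = 2 × (3.083 / 0.879)² = 2 × 3.507² = 2 × 12.30 = 24.6.
Round up to the next whole participant.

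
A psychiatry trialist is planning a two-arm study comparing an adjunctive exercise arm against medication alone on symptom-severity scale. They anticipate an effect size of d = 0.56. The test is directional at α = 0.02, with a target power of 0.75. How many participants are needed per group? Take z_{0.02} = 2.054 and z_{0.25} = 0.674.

For two independent groups with equal n: n = 2·((z_{α} + z_β) / d)².
z_{α} + z_β = 2.054 + 0.674 = 2.728.
n = 2 × (2.728 / 0.56)² = 2 × 4.871² = 2 × 23.73 = 47.5.
Round up to the next whole participant.

n = 48 per group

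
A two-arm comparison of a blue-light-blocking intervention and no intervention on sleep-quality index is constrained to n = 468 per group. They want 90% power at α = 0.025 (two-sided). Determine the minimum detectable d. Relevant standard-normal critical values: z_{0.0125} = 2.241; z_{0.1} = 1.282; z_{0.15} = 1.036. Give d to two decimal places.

d_min ≈ 0.23

For two independent groups of n = 468 each: d_min = (z_{α/2} + z_β)·√(2/n).
z-sum = 2.241 + 1.282 = 3.523.
d_min = 3.523 × √(2/468) = 3.523 × 0.0654 = 0.230.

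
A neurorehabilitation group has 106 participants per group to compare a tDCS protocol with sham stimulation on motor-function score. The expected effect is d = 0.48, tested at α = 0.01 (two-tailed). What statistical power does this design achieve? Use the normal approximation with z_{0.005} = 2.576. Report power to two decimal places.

For two equal groups, power = Φ(d·√(n/2) − z_{α/2}).
d·√(n/2) = 0.48 × √(106/2) = 0.48 × 7.280 = 3.494.
z_β = 3.494 − 2.576 = 0.918.
Power = Φ(0.918) = 0.821.

power ≈ 0.82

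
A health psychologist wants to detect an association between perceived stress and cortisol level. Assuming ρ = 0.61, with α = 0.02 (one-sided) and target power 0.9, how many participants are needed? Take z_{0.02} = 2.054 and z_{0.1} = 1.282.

n = 26

Fisher's z: C = ½·ln((1+r)/(1−r)) = ½·ln(4.1282) = 0.7089.
n = ((z_{α} + z_β)/C)² + 3.
(2.054 + 1.282) / 0.7089 = 3.336 / 0.7089 = 4.706.
n = 4.706² + 3 = 22.15 + 3 = 25.1.
Round up.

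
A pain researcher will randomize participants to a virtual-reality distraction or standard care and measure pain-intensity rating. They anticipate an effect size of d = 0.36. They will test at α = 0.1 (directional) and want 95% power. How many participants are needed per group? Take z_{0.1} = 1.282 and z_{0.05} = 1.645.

n = 133 per group

For two independent groups with equal n: n = 2·((z_{α} + z_β) / d)².
z_{α} + z_β = 1.282 + 1.645 = 2.927.
n = 2 × (2.927 / 0.36)² = 2 × 8.131² = 2 × 66.11 = 132.2.
Round up to the next whole participant.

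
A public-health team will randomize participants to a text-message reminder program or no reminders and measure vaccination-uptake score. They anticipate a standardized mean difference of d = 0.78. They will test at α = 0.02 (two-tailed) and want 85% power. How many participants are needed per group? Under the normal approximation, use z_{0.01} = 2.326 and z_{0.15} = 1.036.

For two independent groups with equal n: n = 2·((z_{α/2} + z_β) / d)².
z_{α/2} + z_β = 2.326 + 1.036 = 3.362.
n = 2 × (3.362 / 0.78)² = 2 × 4.310² = 2 × 18.58 = 37.2.
Round up to the next whole participant.

n = 38 per group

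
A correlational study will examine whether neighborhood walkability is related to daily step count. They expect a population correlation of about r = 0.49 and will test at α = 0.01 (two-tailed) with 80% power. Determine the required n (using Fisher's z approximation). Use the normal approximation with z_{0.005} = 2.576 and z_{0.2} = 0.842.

Fisher's z: C = ½·ln((1+r)/(1−r)) = ½·ln(2.9216) = 0.5361.
n = ((z_{α/2} + z_β)/C)² + 3.
(2.576 + 0.842) / 0.5361 = 3.418 / 0.5361 = 6.376.
n = 6.376² + 3 = 40.65 + 3 = 43.6.
Round up.

n = 44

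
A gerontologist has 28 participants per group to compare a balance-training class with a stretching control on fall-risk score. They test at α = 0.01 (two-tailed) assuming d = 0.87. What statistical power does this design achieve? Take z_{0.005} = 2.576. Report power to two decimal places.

For two equal groups, power = Φ(d·√(n/2) − z_{α/2}).
d·√(n/2) = 0.87 × √(28/2) = 0.87 × 3.742 = 3.255.
z_β = 3.255 − 2.576 = 0.679.
Power = Φ(0.679) = 0.752.

power ≈ 0.75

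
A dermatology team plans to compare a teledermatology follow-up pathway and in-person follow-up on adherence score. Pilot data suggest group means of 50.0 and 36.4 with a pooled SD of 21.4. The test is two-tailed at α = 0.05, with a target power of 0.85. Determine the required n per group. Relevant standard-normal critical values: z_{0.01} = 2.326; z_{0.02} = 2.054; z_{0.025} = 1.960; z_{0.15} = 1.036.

n = 45 per group

Cohen's d = |M₁ − M₂| / SD_pooled = |50.0 − 36.4| / 21.4 = 13.6 / 21.4 = 0.636.
For two independent groups with equal n: n = 2·((z_{α/2} + z_β) / d)².
z_{α/2} + z_β = 1.960 + 1.036 = 2.996.
n = 2 × (2.996 / 0.636)² = 2 × 4.711² = 2 × 22.19 = 44.4.
Round up to the next whole participant.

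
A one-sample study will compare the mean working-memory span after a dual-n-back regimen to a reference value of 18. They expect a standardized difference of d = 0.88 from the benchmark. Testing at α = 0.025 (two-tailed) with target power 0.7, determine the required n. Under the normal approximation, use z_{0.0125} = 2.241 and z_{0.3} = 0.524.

For a one-sample test: n = ((z_{α/2} + z_β) / d)².
z_{α/2} + z_β = 2.241 + 0.524 = 2.765.
n = (2.765 / 0.88)² = 3.142² = 9.87.
Round up.

n = 10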